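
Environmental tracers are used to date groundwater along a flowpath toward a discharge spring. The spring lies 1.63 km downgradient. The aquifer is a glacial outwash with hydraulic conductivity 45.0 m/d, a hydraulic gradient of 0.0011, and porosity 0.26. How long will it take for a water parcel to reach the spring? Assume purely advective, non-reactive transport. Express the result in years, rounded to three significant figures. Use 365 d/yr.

Specific discharge q = 45.0 × 0.0011 = 0.04950 m/d
Seepage velocity v = q / n = 0.04950 / 0.26 = 0.1904 m/d
L = 1.63 km = 1630 m
t = L / v = 1630 / 0.1904 = 8562 d
   = 8562 / 365 = 23.5 yr

23.5 years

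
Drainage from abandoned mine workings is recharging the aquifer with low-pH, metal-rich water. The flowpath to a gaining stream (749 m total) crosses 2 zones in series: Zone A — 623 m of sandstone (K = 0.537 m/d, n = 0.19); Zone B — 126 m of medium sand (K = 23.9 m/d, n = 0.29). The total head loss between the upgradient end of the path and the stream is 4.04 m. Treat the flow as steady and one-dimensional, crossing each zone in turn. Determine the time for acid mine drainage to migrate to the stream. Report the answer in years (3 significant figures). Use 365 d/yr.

Steady 1-D flow in series ⇒ the Darcy flux q is identical in every zone and the zone head losses add (resistances L/K in series).
Σ(L/K) = 623/0.537 + 126/23.9 = 1160 + 5.272 = 1165 d
q = ΔH / Σ(L/K) = 4.04 / 1165 = 0.003467 m/d (same in every zone)
Zone A: v = q/n = 0.003467/0.19 = 0.01825 m/d → t_A = 623/0.01825 = 34150 d
Zone B: v = q/n = 0.003467/0.29 = 0.01195 m/d → t_B = 126/0.01195 = 10540 d
Total t = 34150 + 10540 = 44690 d
   = 44690 / 365 = 122 yr

122 years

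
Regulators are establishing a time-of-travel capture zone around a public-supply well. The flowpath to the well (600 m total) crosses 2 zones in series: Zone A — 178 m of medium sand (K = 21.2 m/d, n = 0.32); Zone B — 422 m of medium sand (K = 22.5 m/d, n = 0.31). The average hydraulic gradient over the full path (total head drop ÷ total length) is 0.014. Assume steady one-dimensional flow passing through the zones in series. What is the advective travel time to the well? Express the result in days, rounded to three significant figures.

For zones in series the flux q is common to all zones; the equivalent conductivity is the harmonic (thickness-weighted) mean, K_eq = L_total / Σ(L_j/K_j).
Σ(L/K) = 178/21.2 + 422/22.5 = 8.396 + 18.76 = 27.15 d
K_eq = L_total / Σ(L/K) = 600 / 27.15 = 22.10 m/d
q = K_eq · i = 22.10 × 0.014 = 0.3094 m/d (same in every zone)
Zone A: v = q/n = 0.3094/0.32 = 0.9668 m/d → t_A = 178/0.9668 = 184.1 d
Zone B: v = q/n = 0.3094/0.31 = 0.9980 m/d → t_B = 422/0.9980 = 422.9 d
Total t = 184.1 + 422.9 = 607.0 d

607 days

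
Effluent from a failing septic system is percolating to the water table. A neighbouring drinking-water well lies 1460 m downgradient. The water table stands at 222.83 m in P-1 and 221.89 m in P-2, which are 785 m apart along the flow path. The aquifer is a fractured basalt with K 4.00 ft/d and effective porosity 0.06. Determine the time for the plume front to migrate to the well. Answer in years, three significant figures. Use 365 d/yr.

Hydraulic gradient i = (222.83 − 221.89) / 785 = 0.94 / 785 = 0.001197
K = 4.00 ft/d × 0.3048 = 1.219 m/d
Specific discharge q = 1.219 × 0.001197 = 0.001460 m/d
v = Ki/n = 1.219·0.001197/0.06 = 0.02433 m/d
t = L / v = 1460 / 0.02433 = 60000 d
   = 60000 / 365 = 164 yr

164 years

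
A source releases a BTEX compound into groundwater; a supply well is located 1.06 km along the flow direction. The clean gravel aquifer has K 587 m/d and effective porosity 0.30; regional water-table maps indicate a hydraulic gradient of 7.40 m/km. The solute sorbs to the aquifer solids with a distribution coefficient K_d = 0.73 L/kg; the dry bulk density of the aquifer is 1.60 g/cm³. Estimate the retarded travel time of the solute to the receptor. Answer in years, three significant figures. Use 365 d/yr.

Darcy flux q = K·i = 587 × 0.0074 = 4.344 m/d
Average linear velocity = 4.344 / 0.30 = 14.48 m/d
Retardation R = 1 + ρ_b·K_d/n = 1 + 1.60×0.73/0.30 = 4.893
Contaminant velocity v_c = v/R = 14.48/4.893 = 2.959 m/d
L = 1.06 km = 1060 m
t = L/v_c = 1060/2.959 = 358.2 d
   = 358.2/365 = 0.981 yr

0.981 years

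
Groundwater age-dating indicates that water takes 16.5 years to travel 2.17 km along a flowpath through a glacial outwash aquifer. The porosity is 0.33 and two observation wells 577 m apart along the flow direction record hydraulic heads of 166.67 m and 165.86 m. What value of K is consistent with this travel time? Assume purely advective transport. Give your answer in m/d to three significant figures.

84.7 m/d

Hydraulic gradient i = (166.67 − 165.86) / 577 = 0.81 / 577 = 0.001404
t = 16.5 years = 6023 d
L = 2.17 km = 2170 m
v = L / t = 2170 / 6023 = 0.3603 m/d
K = v · n / i = 0.3603 × 0.33 / 0.001404 = 84.7 m/d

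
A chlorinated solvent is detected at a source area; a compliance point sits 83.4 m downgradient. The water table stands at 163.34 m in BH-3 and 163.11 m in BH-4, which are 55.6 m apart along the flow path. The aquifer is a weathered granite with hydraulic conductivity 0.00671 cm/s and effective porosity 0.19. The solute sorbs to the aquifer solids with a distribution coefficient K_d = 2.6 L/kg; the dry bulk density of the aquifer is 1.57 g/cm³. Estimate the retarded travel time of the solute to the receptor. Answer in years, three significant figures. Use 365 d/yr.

Hydraulic gradient i = (163.34 − 163.11) / 55.6 = 0.23 / 55.6 = 0.004137
K = 0.00671 cm/s × 864 = 5.797 m/d
Specific discharge q = 5.797 × 0.004137 = 0.02398 m/d
Seepage velocity v = q / n = 0.02398 / 0.19 = 0.1262 m/d
Retardation R = 1 + ρ_b·K_d/n = 1 + 1.57×2.6/0.19 = 22.48
Contaminant velocity v_c = v/R = 0.1262/22.48 = 0.005614 m/d
t = L/v_c = 83.4/0.005614 = 14860 d
   = 14860/365 = 40.7 yr

40.7 years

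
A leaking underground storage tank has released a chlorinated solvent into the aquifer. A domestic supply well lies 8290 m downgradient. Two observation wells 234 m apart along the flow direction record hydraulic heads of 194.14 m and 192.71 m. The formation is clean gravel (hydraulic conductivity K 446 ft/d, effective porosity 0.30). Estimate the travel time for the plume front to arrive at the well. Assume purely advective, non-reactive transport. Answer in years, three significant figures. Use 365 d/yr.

8.20 years

Hydraulic gradient i = (194.14 − 192.71) / 234 = 1.43 / 234 = 0.006111
K = 446 ft/d × 0.3048 = 135.9 m/d
Specific discharge q = 135.9 × 0.006111 = 0.8307 m/d
Seepage velocity v = q / n = 0.8307 / 0.30 = 2.769 m/d
t = L / v = 8290 / 2.769 = 2994 d
   = 2994 / 365 = 8.20 yr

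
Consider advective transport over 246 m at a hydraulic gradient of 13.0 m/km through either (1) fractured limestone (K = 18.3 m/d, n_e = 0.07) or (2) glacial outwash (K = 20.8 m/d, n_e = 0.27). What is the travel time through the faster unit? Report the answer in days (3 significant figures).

72.4 days

Unit 1 (fractured limestone): v = 18.3×0.013/0.07 = 3.399 m/d, t = 246/3.399 = 72.38 d
Unit 2 (glacial outwash): v = 20.8×0.013/0.27 = 1.001 m/d, t = 246/1.001 = 245.6 d
Faster unit: t = 72.4 d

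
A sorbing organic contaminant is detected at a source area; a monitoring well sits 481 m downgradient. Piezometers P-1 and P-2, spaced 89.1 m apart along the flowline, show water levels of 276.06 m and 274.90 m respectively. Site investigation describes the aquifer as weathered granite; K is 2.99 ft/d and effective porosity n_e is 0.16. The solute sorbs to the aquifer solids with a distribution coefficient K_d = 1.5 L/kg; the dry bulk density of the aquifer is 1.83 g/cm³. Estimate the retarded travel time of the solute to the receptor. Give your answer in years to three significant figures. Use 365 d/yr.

323 years

Hydraulic gradient i = (276.06 − 274.90) / 89.1 = 1.16 / 89.1 = 0.01302
K = 2.99 ft/d × 0.3048 = 0.9114 m/d
Darcy flux q = K·i = 0.9114 × 0.01302 = 0.01186 m/d
v = Ki/n = 0.9114·0.01302/0.16 = 0.07416 m/d
Retardation R = 1 + ρ_b·K_d/n = 1 + 1.83×1.5/0.16 = 18.16
Contaminant velocity v_c = v/R = 0.07416/18.16 = 0.004084 m/d
t = L/v_c = 481/0.004084 = 117800 d
   = 117800/365 = 323 yr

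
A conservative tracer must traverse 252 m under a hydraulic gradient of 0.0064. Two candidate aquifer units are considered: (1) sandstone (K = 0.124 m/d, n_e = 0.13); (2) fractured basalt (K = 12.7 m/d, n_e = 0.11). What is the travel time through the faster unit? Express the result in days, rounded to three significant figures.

341 days

Unit 1 (sandstone): v = 0.124×0.0064/0.13 = 0.006105 m/d, t = 252/0.006105 = 41280 d
Unit 2 (fractured basalt): v = 12.7×0.0064/0.11 = 0.7389 m/d, t = 252/0.7389 = 341.0 d
Faster unit: t = 341 d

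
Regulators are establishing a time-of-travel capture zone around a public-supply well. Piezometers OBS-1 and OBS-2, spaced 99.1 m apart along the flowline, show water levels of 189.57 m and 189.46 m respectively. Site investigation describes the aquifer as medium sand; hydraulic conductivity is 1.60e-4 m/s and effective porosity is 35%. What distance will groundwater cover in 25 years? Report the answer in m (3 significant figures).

400 m

Hydraulic gradient i = (189.57 − 189.46) / 99.1 = 0.11 / 99.1 = 0.001110
K = 1.60e-4 m/s × 86400 s/d = 13.82 m/d
q = Ki = 13.82 × 0.001110 = 0.01534 m/d
v_s = q/n_e = 0.01534/0.35 = 0.04384 m/d
T = 25 yr × 365 = 9125 d
L = v × T = 0.04384 × 9125 = 400.1 m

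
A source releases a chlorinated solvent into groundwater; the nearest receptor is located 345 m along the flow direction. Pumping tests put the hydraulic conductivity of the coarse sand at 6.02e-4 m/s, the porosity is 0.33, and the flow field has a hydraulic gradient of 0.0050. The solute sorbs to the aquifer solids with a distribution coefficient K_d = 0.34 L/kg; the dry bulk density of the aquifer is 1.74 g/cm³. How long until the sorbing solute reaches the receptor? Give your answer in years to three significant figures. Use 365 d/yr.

3.35 years

K = 6.02e-4 m/s × 86400 s/d = 52.01 m/d
Darcy flux q = K·i = 52.01 × 0.0050 = 0.2601 m/d
v = Ki/n = 52.01·0.0050/0.33 = 0.7881 m/d
Retardation R = 1 + ρ_b·K_d/n = 1 + 1.74×0.34/0.33 = 2.793
Contaminant velocity v_c = v/R = 0.7881/2.793 = 0.2822 m/d
t = L/v_c = 345/0.2822 = 1223 d
   = 1223/365 = 3.35 yr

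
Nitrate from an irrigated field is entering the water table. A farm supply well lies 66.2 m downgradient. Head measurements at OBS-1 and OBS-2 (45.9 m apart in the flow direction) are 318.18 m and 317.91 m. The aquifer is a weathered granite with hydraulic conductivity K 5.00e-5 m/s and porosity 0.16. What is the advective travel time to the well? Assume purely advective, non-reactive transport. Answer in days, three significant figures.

Hydraulic gradient i = (318.18 − 317.91) / 45.9 = 0.27 / 45.9 = 0.005882
K = 5.00e-5 m/s × 86400 s/d = 4.320 m/d
Specific discharge q = 4.320 × 0.005882 = 0.02541 m/d
Seepage velocity v = q / n = 0.02541 / 0.16 = 0.1588 m/d
t = L / v = 66.2 / 0.1588 = 416.8 d

417 days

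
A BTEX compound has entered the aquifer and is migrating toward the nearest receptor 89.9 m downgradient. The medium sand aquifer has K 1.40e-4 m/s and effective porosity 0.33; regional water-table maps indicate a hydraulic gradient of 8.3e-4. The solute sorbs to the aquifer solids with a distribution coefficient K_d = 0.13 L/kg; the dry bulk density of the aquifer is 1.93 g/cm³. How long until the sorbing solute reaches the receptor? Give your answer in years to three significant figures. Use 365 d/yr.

14.3 years

K = 1.40e-4 m/s × 86400 s/d = 12.10 m/d
q = Ki = 12.10 × 8.3e-4 = 0.01004 m/d
Seepage velocity v = q / n = 0.01004 / 0.33 = 0.03042 m/d
Retardation R = 1 + ρ_b·K_d/n = 1 + 1.93×0.13/0.33 = 1.760
Contaminant velocity v_c = v/R = 0.03042/1.760 = 0.01728 m/d
t = L/v_c = 89.9/0.01728 = 5202 d
   = 5202/365 = 14.3 yr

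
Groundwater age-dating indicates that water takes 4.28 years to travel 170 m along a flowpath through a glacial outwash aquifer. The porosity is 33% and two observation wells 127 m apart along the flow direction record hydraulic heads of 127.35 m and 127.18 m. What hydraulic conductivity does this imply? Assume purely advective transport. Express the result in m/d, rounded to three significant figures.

Hydraulic gradient i = (127.35 − 127.18) / 127 = 0.17 / 127 = 0.001339
t = 4.28 years = 1562 d
v = L / t = 170 / 1562 = 0.1088 m/d
K = v · n / i = 0.1088 × 0.33 / 0.001339 = 26.8 m/d

26.8 m/d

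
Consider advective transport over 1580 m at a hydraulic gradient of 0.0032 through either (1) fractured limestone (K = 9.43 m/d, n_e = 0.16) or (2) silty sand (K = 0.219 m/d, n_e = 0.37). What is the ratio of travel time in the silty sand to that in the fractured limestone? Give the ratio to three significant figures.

Unit 1 (fractured limestone): v = 9.43×0.0032/0.16 = 0.1886 m/d, t = 1580/0.1886 = 8378 d
Unit 2 (silty sand): v = 0.219×0.0032/0.37 = 0.001894 m/d, t = 1580/0.001894 = 834200 d
t(silty sand) / t(fractured limestone) = 834200/8378 = 99.6

99.6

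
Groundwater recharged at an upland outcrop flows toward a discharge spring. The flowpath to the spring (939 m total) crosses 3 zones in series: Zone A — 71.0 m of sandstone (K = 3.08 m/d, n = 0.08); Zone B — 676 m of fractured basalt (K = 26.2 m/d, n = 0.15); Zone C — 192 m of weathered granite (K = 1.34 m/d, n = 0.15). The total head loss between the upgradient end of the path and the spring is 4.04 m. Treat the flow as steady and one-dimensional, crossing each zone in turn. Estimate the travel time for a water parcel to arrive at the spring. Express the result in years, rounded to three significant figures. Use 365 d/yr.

Steady 1-D flow in series ⇒ the Darcy flux q is identical in every zone and the zone head losses add (resistances L/K in series).
Σ(L/K) = 71.0/3.08 + 676/26.2 + 192/1.34 = 23.05 + 25.80 + 143.3 = 192.1 d
q = ΔH / Σ(L/K) = 4.04 / 192.1 = 0.02103 m/d (same in every zone)
Zone A: v = q/n = 0.02103/0.08 = 0.2628 m/d → t_A = 71.0/0.2628 = 270.1 d
Zone B: v = q/n = 0.02103/0.15 = 0.1402 m/d → t_B = 676/0.1402 = 4822 d
Zone C: v = q/n = 0.02103/0.15 = 0.1402 m/d → t_C = 192/0.1402 = 1370 d
Total t = 270.1 + 4822 + 1370 = 6462 d
   = 6462 / 365 = 17.7 yr

17.7 years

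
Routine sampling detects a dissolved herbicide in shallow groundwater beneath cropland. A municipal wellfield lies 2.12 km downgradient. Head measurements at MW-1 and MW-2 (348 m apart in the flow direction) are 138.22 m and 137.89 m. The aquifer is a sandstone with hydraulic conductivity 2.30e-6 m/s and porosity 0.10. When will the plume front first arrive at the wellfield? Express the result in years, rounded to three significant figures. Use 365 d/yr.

3080 years

Hydraulic gradient i = (138.22 − 137.89) / 348 = 0.33 / 348 = 9.483e-4
K = 2.30e-6 m/s × 86400 s/d = 0.1987 m/d
Specific discharge q = 0.1987 × 9.483e-4 = 1.884e-4 m/d
Seepage velocity v = q / n = 1.884e-4 / 0.10 = 0.001884 m/d
L = 2.12 km = 2120 m
t = L / v = 2120 / 0.001884 = 1.125e6 d
   = 1.125e6 / 365 = 3080 yr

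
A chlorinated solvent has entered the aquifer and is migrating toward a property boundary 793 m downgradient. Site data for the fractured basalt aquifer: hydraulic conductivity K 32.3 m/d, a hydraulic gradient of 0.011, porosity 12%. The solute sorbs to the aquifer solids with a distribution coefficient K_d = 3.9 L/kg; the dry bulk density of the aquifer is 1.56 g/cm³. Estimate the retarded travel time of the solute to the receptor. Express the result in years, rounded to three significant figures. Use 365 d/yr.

Specific discharge q = 32.3 × 0.011 = 0.3553 m/d
v_s = q/n_e = 0.3553/0.12 = 2.961 m/d
Retardation R = 1 + ρ_b·K_d/n = 1 + 1.56×3.9/0.12 = 51.70
Contaminant velocity v_c = v/R = 2.961/51.70 = 0.05727 m/d
t = L/v_c = 793/0.05727 = 13850 d
   = 13850/365 = 37.9 yr

37.9 years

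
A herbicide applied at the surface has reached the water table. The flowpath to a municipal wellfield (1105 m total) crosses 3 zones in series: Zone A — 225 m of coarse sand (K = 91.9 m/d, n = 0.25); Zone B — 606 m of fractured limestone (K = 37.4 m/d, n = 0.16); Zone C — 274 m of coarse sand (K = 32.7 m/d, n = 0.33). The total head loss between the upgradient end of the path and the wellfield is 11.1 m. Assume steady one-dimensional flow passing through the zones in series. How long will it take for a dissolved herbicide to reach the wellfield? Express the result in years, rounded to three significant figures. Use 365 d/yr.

Continuity: the same q passes through each zone, so ΔH = q·Σ(L_j/K_j) — the zones act as resistances in series.
Σ(L/K) = 225/91.9 + 606/37.4 + 274/32.7 = 2.448 + 16.20 + 8.379 = 27.03 d
q = ΔH / Σ(L/K) = 11.1 / 27.03 = 0.4106 m/d (same in every zone)
Zone A: v = q/n = 0.4106/0.25 = 1.643 m/d → t_A = 225/1.643 = 137.0 d
Zone B: v = q/n = 0.4106/0.16 = 2.567 m/d → t_B = 606/2.567 = 236.1 d
Zone C: v = q/n = 0.4106/0.33 = 1.244 m/d → t_C = 274/1.244 = 220.2 d
Total t = 137.0 + 236.1 + 220.2 = 593.3 d
   = 593.3 / 365 = 1.63 yr

1.63 years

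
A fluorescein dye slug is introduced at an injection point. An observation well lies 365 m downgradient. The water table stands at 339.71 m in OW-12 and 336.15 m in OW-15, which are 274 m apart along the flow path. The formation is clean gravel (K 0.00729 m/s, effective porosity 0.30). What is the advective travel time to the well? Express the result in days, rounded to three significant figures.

13.4 days

Hydraulic gradient i = (339.71 − 336.15) / 274 = 3.56 / 274 = 0.01299
K = 0.00729 m/s × 86400 s/d = 629.9 m/d
Specific discharge q = 629.9 × 0.01299 = 8.184 m/d
v_s = q/n_e = 8.184/0.30 = 27.28 m/d
t = L / v = 365 / 27.28 = 13.38 d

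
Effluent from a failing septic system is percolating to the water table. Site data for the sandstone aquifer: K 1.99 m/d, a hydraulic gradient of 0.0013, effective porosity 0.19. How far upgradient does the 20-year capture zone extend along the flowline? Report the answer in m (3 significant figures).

Darcy flux q = K·i = 1.99 × 0.0013 = 0.002587 m/d
v = Ki/n = 1.99·0.0013/0.19 = 0.01362 m/d
T = 20 yr × 365 = 7300 d
L = v × T = 0.01362 × 7300 = 99.40 m

99.4 m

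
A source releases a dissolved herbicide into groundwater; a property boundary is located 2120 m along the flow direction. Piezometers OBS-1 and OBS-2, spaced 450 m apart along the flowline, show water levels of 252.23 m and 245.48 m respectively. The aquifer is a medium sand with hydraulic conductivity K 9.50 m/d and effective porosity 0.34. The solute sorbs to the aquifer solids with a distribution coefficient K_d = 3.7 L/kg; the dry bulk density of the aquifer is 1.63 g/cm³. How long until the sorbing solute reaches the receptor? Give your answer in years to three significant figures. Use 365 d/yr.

260 years

Hydraulic gradient i = (252.23 − 245.48) / 450 = 6.75 / 450 = 0.01500
Darcy flux q = K·i = 9.50 × 0.01500 = 0.1425 m/d
v = Ki/n = 9.50·0.01500/0.34 = 0.4191 m/d
Retardation R = 1 + ρ_b·K_d/n = 1 + 1.63×3.7/0.34 = 18.74
Contaminant velocity v_c = v/R = 0.4191/18.74 = 0.02237 m/d
t = L/v_c = 2120/0.02237 = 94780 d
   = 94780/365 = 260 yr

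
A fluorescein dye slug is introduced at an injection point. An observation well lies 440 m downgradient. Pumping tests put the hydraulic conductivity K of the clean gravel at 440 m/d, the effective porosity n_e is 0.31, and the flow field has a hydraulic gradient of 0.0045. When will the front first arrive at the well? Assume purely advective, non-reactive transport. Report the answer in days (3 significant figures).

68.9 days

Darcy flux q = K·i = 440 × 0.0045 = 1.980 m/d
Seepage velocity v = q / n = 1.980 / 0.31 = 6.387 m/d
t = L / v = 440 / 6.387 = 68.89 d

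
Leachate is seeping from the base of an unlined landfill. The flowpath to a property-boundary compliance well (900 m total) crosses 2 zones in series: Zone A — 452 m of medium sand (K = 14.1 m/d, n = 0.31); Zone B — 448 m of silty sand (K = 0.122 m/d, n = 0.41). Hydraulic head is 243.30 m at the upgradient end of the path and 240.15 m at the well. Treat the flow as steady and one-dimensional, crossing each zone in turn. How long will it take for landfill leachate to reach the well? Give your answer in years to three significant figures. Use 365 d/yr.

1040 years

Total head drop ΔH = 243.30 − 240.15 = 3.15 m
Continuity: the same q passes through each zone, so ΔH = q·Σ(L_j/K_j) — the zones act as resistances in series.
Σ(L/K) = 452/14.1 + 448/0.122 = 32.06 + 3672 = 3704 d
q = ΔH / Σ(L/K) = 3.15 / 3704 = 8.504e-4 m/d (same in every zone)
Zone A: v = q/n = 8.504e-4/0.31 = 0.002743 m/d → t_A = 452/0.002743 = 164800 d
Zone B: v = q/n = 8.504e-4/0.41 = 0.002074 m/d → t_B = 448/0.002074 = 216000 d
Total t = 164800 + 216000 = 380800 d
   = 380800 / 365 = 1040 yr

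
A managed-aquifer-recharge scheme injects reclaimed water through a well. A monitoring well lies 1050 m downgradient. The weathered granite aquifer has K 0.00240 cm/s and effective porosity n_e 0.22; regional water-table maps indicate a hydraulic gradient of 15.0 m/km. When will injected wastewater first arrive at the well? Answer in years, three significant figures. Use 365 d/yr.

K = 0.00240 cm/s × 864 = 2.074 m/d
Darcy flux q = K·i = 2.074 × 0.015 = 0.03110 m/d
v = Ki/n = 2.074·0.015/0.22 = 0.1414 m/d
t = L / v = 1050 / 0.1414 = 7427 d
   = 7427 / 365 = 20.3 yr

20.3 years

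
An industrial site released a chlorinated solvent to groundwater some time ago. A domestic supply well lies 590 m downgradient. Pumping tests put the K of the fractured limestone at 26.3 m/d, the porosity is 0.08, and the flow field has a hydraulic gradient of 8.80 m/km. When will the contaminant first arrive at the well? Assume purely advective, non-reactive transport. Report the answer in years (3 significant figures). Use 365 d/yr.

q = Ki = 26.3 × 0.0088 = 0.2314 m/d
v = Ki/n = 26.3·0.0088/0.08 = 2.893 m/d
t = L / v = 590 / 2.893 = 203.9 d
   = 203.9 / 365 = 0.559 yr

0.559 years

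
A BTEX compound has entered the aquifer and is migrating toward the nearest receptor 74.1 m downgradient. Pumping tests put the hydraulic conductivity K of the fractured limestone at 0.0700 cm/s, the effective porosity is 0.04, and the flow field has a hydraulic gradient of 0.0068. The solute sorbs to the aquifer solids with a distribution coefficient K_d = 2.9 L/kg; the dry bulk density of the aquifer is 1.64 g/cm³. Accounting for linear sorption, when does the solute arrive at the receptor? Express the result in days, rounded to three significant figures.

K = 0.0700 cm/s × 864 = 60.48 m/d
q = Ki = 60.48 × 0.0068 = 0.4113 m/d
v = Ki/n = 60.48·0.0068/0.04 = 10.28 m/d
Retardation R = 1 + ρ_b·K_d/n = 1 + 1.64×2.9/0.04 = 119.9
Contaminant velocity v_c = v/R = 10.28/119.9 = 0.08575 m/d
t = L/v_c = 74.1/0.08575 = 864.1 d

864 days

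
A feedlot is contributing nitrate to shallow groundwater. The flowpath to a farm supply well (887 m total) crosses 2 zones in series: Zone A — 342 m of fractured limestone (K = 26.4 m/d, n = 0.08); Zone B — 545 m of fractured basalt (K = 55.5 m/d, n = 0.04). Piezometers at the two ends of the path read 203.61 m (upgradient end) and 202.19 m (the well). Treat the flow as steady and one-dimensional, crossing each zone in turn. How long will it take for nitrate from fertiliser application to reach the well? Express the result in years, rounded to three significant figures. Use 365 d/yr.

Total head drop ΔH = 203.61 − 202.19 = 1.42 m
Steady 1-D flow in series ⇒ the Darcy flux q is identical in every zone and the zone head losses add (resistances L/K in series).
Σ(L/K) = 342/26.4 + 545/55.5 = 12.95 + 9.820 = 22.77 d
q = ΔH / Σ(L/K) = 1.42 / 22.77 = 0.06235 m/d (same in every zone)
Zone A: v = q/n = 0.06235/0.08 = 0.7794 m/d → t_A = 342/0.7794 = 438.8 d
Zone B: v = q/n = 0.06235/0.04 = 1.559 m/d → t_B = 545/1.559 = 349.6 d
Total t = 438.8 + 349.6 = 788.4 d
   = 788.4 / 365 = 2.16 yr

2.16 years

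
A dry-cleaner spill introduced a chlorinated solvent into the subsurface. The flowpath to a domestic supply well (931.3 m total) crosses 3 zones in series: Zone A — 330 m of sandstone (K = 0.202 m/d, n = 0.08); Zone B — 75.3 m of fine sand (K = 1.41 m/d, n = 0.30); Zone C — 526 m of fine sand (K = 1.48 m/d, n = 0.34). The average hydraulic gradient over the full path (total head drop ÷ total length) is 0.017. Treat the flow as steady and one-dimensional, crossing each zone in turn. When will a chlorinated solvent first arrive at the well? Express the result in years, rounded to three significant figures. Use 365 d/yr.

80.5 years

Steady 1-D flow in series ⇒ the Darcy flux q is identical in every zone and the zone head losses add (resistances L/K in series).
Σ(L/K) = 330/0.202 + 75.3/1.41 + 526/1.48 = 1634 + 53.40 + 355.4 = 2042 d
K_eq = L_total / Σ(L/K) = 931.3 / 2042 = 0.4560 m/d
q = K_eq · i = 0.4560 × 0.017 = 0.007751 m/d (same in every zone)
Zone A: v = q/n = 0.007751/0.08 = 0.09689 m/d → t_A = 330/0.09689 = 3406 d
Zone B: v = q/n = 0.007751/0.30 = 0.02584 m/d → t_B = 75.3/0.02584 = 2914 d
Zone C: v = q/n = 0.007751/0.34 = 0.02280 m/d → t_C = 526/0.02280 = 23070 d
Total t = 3406 + 2914 + 23070 = 29390 d
   = 29390 / 365 = 80.5 yr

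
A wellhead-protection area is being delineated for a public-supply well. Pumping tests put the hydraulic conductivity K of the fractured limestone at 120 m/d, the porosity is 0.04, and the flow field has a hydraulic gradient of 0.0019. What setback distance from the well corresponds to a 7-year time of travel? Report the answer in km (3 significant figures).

14.6 km

Specific discharge q = 120 × 0.0019 = 0.2280 m/d
Seepage velocity v = q / n = 0.2280 / 0.04 = 5.700 m/d
T = 7 yr × 365 = 2555 d
L = v × T = 5.700 × 2555 = 14560 m
   = 14.6 km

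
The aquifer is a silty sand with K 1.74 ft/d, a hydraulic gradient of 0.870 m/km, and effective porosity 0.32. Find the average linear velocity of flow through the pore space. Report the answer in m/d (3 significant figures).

K = 1.74 ft/d × 0.3048 = 0.5304 m/d
Darcy flux q = K·i = 0.5304 × 8.7e-4 = 4.614e-4 m/d
Seepage velocity v = q / n = 4.614e-4 / 0.32 = 0.001442 m/d

0.00144 m/d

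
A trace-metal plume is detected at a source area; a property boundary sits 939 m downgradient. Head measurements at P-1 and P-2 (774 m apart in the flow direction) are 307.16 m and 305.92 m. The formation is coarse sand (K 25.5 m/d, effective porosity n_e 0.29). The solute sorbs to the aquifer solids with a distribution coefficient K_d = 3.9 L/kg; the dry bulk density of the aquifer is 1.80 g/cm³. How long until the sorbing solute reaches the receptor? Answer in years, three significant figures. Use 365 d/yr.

460 years

Hydraulic gradient i = (307.16 − 305.92) / 774 = 1.24 / 774 = 0.001602
Specific discharge q = 25.5 × 0.001602 = 0.04085 m/d
Average linear velocity = 0.04085 / 0.29 = 0.1409 m/d
Retardation R = 1 + ρ_b·K_d/n = 1 + 1.80×3.9/0.29 = 25.21
Contaminant velocity v_c = v/R = 0.1409/25.21 = 0.005589 m/d
t = L/v_c = 939/0.005589 = 168000 d
   = 168000/365 = 460 yr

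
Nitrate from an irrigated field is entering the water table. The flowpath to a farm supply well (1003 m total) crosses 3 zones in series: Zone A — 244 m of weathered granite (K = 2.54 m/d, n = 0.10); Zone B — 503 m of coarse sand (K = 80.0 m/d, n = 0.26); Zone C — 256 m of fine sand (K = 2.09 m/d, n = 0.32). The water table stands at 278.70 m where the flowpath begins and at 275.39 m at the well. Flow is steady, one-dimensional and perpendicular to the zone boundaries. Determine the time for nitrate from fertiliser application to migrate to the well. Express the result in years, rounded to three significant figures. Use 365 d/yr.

Total head drop ΔH = 278.70 − 275.39 = 3.31 m
Steady 1-D flow in series ⇒ the Darcy flux q is identical in every zone and the zone head losses add (resistances L/K in series).
Σ(L/K) = 244/2.54 + 503/80.0 + 256/2.09 = 96.06 + 6.288 + 122.5 = 224.8 d
q = ΔH / Σ(L/K) = 3.31 / 224.8 = 0.01472 m/d (same in every zone)
Zone A: v = q/n = 0.01472/0.10 = 0.1472 m/d → t_A = 244/0.1472 = 1657 d
Zone B: v = q/n = 0.01472/0.26 = 0.05662 m/d → t_B = 503/0.05662 = 8883 d
Zone C: v = q/n = 0.01472/0.32 = 0.04601 m/d → t_C = 256/0.04601 = 5565 d
Total t = 1657 + 8883 + 5565 = 16110 d
   = 16110 / 365 = 44.1 yr

44.1 years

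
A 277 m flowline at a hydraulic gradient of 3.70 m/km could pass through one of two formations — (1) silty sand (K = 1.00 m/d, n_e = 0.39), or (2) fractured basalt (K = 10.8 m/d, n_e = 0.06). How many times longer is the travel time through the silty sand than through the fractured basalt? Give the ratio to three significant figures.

Unit 1 (silty sand): v = 1.00×0.0037/0.39 = 0.009487 m/d, t = 277/0.009487 = 29200 d
Unit 2 (fractured basalt): v = 10.8×0.0037/0.06 = 0.6660 m/d, t = 277/0.6660 = 415.9 d
t(silty sand) / t(fractured basalt) = 29200/415.9 = 70.2

70.2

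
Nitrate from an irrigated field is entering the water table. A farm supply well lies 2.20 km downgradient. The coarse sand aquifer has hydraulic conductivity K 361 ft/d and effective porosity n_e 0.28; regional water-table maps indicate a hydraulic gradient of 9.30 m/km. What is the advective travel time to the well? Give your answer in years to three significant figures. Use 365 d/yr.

K = 361 ft/d × 0.3048 = 110.0 m/d
q = Ki = 110.0 × 0.0093 = 1.023 m/d
v_s = q/n_e = 1.023/0.28 = 3.655 m/d
L = 2.20 km = 2200 m
t = L / v = 2200 / 3.655 = 602.0 d
   = 602.0 / 365 = 1.65 yr

1.65 years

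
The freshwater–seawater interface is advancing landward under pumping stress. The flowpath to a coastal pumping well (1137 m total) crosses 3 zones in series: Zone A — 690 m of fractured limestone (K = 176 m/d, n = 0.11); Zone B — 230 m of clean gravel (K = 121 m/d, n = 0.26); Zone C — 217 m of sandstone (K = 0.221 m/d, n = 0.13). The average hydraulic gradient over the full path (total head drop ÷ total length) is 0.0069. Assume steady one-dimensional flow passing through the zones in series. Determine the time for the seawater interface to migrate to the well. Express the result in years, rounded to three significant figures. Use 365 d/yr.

56.5 years

Steady 1-D flow in series ⇒ the Darcy flux q is identical in every zone and the zone head losses add (resistances L/K in series).
Σ(L/K) = 690/176 + 230/121 + 217/0.221 = 3.920 + 1.901 + 981.9 = 987.7 d
K_eq = L_total / Σ(L/K) = 1137 / 987.7 = 1.151 m/d
q = K_eq · i = 1.151 × 0.0069 = 0.007943 m/d (same in every zone)
Zone A: v = q/n = 0.007943/0.11 = 0.07221 m/d → t_A = 690/0.07221 = 9556 d
Zone B: v = q/n = 0.007943/0.26 = 0.03055 m/d → t_B = 230/0.03055 = 7529 d
Zone C: v = q/n = 0.007943/0.13 = 0.06110 m/d → t_C = 217/0.06110 = 3552 d
Total t = 9556 + 7529 + 3552 = 20640 d
   = 20640 / 365 = 56.5 yr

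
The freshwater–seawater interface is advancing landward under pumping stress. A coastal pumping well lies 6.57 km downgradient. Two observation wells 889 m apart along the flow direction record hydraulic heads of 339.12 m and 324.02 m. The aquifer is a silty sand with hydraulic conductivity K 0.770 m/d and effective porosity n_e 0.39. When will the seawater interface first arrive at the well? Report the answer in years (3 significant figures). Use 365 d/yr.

537 years

Hydraulic gradient i = (339.12 − 324.02) / 889 = 15.10 / 889 = 0.01699
q = Ki = 0.770 × 0.01699 = 0.01308 m/d
v_s = q/n_e = 0.01308/0.39 = 0.03354 m/d
L = 6.57 km = 6570 m
t = L / v = 6570 / 0.03354 = 195900 d
   = 195900 / 365 = 537 yr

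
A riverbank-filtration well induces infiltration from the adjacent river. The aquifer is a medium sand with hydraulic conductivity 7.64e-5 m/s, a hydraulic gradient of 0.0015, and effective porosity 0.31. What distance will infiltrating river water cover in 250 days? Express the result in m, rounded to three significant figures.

K = 7.64e-5 m/s × 86400 s/d = 6.601 m/d
q = Ki = 6.601 × 0.0015 = 0.009901 m/d
Seepage velocity v = q / n = 0.009901 / 0.31 = 0.03194 m/d
L = v × T = 0.03194 × 250 = 7.985 m

7.99 m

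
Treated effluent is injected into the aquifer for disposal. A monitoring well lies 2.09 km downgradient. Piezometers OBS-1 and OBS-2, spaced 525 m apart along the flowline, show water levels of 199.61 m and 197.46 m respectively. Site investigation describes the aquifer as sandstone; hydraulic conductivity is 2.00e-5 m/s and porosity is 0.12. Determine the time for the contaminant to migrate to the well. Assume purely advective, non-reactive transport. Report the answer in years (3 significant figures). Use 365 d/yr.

Hydraulic gradient i = (199.61 − 197.46) / 525 = 2.15 / 525 = 0.004095
K = 2.00e-5 m/s × 86400 s/d = 1.728 m/d
q = Ki = 1.728 × 0.004095 = 0.007077 m/d
Average linear velocity = 0.007077 / 0.12 = 0.05897 m/d
L = 2.09 km = 2090 m
t = L / v = 2090 / 0.05897 = 35440 d
   = 35440 / 365 = 97.1 yr

97.1 years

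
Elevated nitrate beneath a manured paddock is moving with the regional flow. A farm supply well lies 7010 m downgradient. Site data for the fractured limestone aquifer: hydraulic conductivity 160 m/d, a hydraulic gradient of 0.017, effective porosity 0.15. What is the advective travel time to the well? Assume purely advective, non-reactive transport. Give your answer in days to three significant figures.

387 days

Specific discharge q = 160 × 0.017 = 2.720 m/d
Seepage velocity v = q / n = 2.720 / 0.15 = 18.13 m/d
t = L / v = 7010 / 18.13 = 386.6 d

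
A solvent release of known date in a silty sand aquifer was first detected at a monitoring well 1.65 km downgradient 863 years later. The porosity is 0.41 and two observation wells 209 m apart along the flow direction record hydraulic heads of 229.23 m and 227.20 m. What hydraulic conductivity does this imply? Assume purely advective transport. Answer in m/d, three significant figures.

Hydraulic gradient i = (229.23 − 227.20) / 209 = 2.03 / 209 = 0.009713
t = 863 years = 315000 d
L = 1.65 km = 1650 m
v = L / t = 1650 / 315000 = 0.005238 m/d
K = v · n / i = 0.005238 × 0.41 / 0.009713 = 0.221 m/d

0.221 m/d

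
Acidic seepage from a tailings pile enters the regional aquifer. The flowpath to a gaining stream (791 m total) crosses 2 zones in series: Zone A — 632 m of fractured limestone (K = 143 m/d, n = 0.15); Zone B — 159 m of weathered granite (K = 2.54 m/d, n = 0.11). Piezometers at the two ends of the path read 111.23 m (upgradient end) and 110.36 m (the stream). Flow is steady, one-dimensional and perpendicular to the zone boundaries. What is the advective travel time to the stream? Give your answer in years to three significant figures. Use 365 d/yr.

23.7 years

Total head drop ΔH = 111.23 − 110.36 = 0.87 m
Continuity: the same q passes through each zone, so ΔH = q·Σ(L_j/K_j) — the zones act as resistances in series.
Σ(L/K) = 632/143 + 159/2.54 = 4.420 + 62.60 = 67.02 d
q = ΔH / Σ(L/K) = 0.87 / 67.02 = 0.01298 m/d (same in every zone)
Zone A: v = q/n = 0.01298/0.15 = 0.08654 m/d → t_A = 632/0.08654 = 7303 d
Zone B: v = q/n = 0.01298/0.11 = 0.1180 m/d → t_B = 159/0.1180 = 1347 d
Total t = 7303 + 1347 = 8650 d
   = 8650 / 365 = 23.7 yr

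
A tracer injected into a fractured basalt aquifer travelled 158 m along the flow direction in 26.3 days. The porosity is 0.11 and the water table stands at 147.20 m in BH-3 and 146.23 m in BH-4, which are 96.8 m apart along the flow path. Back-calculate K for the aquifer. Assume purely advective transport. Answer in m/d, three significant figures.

65.9 m/d

Hydraulic gradient i = (147.20 − 146.23) / 96.8 = 0.97 / 96.8 = 0.01002
v = L / t = 158 / 26.3 = 6.008 m/d
K = v · n / i = 6.008 × 0.11 / 0.01002 = 65.9 m/d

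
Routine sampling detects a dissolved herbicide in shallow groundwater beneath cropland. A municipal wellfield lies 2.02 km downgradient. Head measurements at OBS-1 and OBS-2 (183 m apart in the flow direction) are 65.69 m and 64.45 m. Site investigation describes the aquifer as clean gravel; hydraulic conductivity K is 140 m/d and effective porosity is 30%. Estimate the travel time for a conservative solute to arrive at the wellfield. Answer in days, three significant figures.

Hydraulic gradient i = (65.69 − 64.45) / 183 = 1.24 / 183 = 0.006776
Darcy flux q = K·i = 140 × 0.006776 = 0.9486 m/d
Seepage velocity v = q / n = 0.9486 / 0.30 = 3.162 m/d
L = 2.02 km = 2020 m
t = L / v = 2020 / 3.162 = 638.8 d

639 days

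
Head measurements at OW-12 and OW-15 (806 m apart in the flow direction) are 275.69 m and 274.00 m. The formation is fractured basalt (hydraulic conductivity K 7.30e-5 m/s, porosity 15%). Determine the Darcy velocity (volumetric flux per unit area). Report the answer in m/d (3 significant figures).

Hydraulic gradient i = (275.69 − 274.00) / 806 = 1.69 / 806 = 0.002097
K = 7.30e-5 m/s × 86400 s/d = 6.307 m/d
Darcy flux q = K·i = 6.307 × 0.002097 = 0.01322 m/d

0.0132 m/d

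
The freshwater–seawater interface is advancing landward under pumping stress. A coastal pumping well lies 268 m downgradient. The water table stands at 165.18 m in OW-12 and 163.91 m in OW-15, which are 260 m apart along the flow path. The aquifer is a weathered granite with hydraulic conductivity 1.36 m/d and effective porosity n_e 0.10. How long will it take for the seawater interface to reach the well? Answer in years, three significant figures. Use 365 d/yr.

Hydraulic gradient i = (165.18 − 163.91) / 260 = 1.27 / 260 = 0.004885
Darcy flux q = K·i = 1.36 × 0.004885 = 0.006643 m/d
Seepage velocity v = q / n = 0.006643 / 0.10 = 0.06643 m/d
t = L / v = 268 / 0.06643 = 4034 d
   = 4034 / 365 = 11.1 yr

11.1 years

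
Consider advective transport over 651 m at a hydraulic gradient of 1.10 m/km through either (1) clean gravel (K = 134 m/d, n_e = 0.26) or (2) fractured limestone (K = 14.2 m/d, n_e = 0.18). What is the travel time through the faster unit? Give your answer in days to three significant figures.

Unit 1 (clean gravel): v = 134×0.0011/0.26 = 0.5669 m/d, t = 651/0.5669 = 1148 d
Unit 2 (fractured limestone): v = 14.2×0.0011/0.18 = 0.08678 m/d, t = 651/0.08678 = 7502 d
Faster unit: t = 1150 d

1150 days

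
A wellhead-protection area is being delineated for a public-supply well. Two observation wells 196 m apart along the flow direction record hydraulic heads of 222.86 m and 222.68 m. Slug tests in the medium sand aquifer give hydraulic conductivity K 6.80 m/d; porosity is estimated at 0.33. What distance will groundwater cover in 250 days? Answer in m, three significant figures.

Hydraulic gradient i = (222.86 − 222.68) / 196 = 0.18 / 196 = 9.184e-4
Darcy flux q = K·i = 6.80 × 9.184e-4 = 0.006245 m/d
Seepage velocity v = q / n = 0.006245 / 0.33 = 0.01892 m/d
L = v × T = 0.01892 × 250 = 4.731 m

4.73 m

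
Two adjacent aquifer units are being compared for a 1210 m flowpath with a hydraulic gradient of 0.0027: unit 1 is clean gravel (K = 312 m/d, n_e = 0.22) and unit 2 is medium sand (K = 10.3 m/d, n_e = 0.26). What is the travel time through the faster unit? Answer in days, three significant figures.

Unit 1 (clean gravel): v = 312×0.0027/0.22 = 3.829 m/d, t = 1210/3.829 = 316.0 d
Unit 2 (medium sand): v = 10.3×0.0027/0.26 = 0.1070 m/d, t = 1210/0.1070 = 11310 d
Faster unit: t = 316 d

316 days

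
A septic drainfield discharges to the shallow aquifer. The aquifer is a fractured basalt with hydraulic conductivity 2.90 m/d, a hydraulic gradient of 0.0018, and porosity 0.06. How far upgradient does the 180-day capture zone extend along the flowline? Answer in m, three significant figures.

15.7 m

Specific discharge q = 2.90 × 0.0018 = 0.005220 m/d
Average linear velocity = 0.005220 / 0.06 = 0.08700 m/d
L = v × T = 0.08700 × 180 = 15.66 m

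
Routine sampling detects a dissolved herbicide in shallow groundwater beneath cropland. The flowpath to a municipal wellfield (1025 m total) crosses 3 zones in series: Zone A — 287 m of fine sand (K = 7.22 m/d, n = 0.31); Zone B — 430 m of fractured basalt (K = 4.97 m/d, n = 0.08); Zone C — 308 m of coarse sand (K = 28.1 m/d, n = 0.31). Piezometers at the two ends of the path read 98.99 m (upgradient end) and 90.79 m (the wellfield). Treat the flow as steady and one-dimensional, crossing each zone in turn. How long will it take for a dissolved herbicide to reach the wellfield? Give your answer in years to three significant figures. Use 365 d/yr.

10.0 years

Total head drop ΔH = 98.99 − 90.79 = 8.20 m
Steady 1-D flow in series ⇒ the Darcy flux q is identical in every zone and the zone head losses add (resistances L/K in series).
Σ(L/K) = 287/7.22 + 430/4.97 + 308/28.1 = 39.75 + 86.52 + 10.96 = 137.2 d
q = ΔH / Σ(L/K) = 8.20 / 137.2 = 0.05975 m/d (same in every zone)
Zone A: v = q/n = 0.05975/0.31 = 0.1928 m/d → t_A = 287/0.1928 = 1489 d
Zone B: v = q/n = 0.05975/0.08 = 0.7469 m/d → t_B = 430/0.7469 = 575.7 d
Zone C: v = q/n = 0.05975/0.31 = 0.1928 m/d → t_C = 308/0.1928 = 1598 d
Total t = 1489 + 575.7 + 1598 = 3663 d
   = 3663 / 365 = 10.0 yr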